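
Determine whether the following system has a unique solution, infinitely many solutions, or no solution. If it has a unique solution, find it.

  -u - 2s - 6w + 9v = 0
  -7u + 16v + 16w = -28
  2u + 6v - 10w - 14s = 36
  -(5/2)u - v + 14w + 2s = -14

infinitely many solutions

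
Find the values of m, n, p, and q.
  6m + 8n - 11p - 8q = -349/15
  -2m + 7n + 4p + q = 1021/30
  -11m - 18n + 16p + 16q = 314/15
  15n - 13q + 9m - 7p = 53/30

Row-reduce the augmented matrix:
R1 ← R1 / (6).
R2 ← R2 + 2·R1.
R3 ← R3 + 11·R1.
R4 ← R4 − 9·R1.
R2 ← R2 / (29/3).
R1 ← R1 − 4/3·R2.
R3 ← R3 + 10/3·R2.
R4 ← R4 − 3·R2.
R3 ← R3 / (-235/58).
R1 ← R1 + 109/58·R3.
R2 ← R2 − 1/29·R3.
R4 ← R4 − 545/58·R3.
R4 ← R4 / (60/47).
R1 ← R1 + 342/235·R4.
R2 ← R2 + 39/235·R4.
R3 ← R3 + 44/235·R4.
Reading off the reduced rows gives m = -13/5, n = 5/2, p = 3, q = -2/3.

m = -13/5, n = 5/2, p = 3, q = -2/3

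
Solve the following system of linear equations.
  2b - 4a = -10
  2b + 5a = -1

a = 1, b = -3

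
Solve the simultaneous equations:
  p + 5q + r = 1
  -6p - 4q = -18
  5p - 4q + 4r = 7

p = 3, q = 0, r = -2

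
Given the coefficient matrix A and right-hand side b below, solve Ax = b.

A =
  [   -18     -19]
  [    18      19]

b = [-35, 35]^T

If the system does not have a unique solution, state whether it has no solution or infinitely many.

infinitely many solutions

Row-reduce:
R1 ← R1 / (-18).
R2 ← R2 − 18·R1.
Rank is 1 with 2 unknowns, leaving x_2 free.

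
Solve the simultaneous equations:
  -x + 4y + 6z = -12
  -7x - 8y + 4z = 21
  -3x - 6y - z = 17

no solution

Row-reduce:
R1 ← R1 / (-1).
R2 ← R2 + 7·R1.
R3 ← R3 + 3·R1.
R2 ← R2 / (-36).
R1 ← R1 + 4·R2.
R3 ← R3 + 18·R2.
Row 3 reduces to 0 = 1/2, a contradiction. The system is inconsistent.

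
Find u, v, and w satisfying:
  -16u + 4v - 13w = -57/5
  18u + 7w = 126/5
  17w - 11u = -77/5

Row-reduce the augmented matrix:
R1 ← R1 / (-16).
R2 ← R2 − 18·R1.
R3 ← R3 + 11·R1.
R2 ← R2 / (9/2).
R1 ← R1 + 1/4·R2.
R3 ← R3 + 11/4·R2.
R3 ← R3 / (383/18).
R1 ← R1 − 7/18·R3.
R2 ← R2 + 61/36·R3.
Reading off the reduced rows gives u = 7/5, v = 11/4, w = 0.

u = 7/5, v = 11/4, w = 0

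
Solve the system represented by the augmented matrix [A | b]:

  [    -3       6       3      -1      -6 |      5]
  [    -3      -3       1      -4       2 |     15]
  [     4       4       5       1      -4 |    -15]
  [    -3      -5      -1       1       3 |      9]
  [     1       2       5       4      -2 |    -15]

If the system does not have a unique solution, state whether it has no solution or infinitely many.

x_1 = -2, x_2 = -2, x_3 = -1, x_4 = -2, x_5 = -2

Row-reduce the augmented matrix:
R1 ← R1 / (-3).
R2 ← R2 + 3·R1.
R3 ← R3 − 4·R1.
R4 ← R4 + 3·R1.
R5 ← R5 − 1·R1.
R2 ← R2 / (-9).
R1 ← R1 + 2·R2.
R3 ← R3 − 12·R2.
R4 ← R4 + 11·R2.
R5 ← R5 − 4·R2.
R3 ← R3 / (19/3).
R1 ← R1 + 5/9·R3.
R2 ← R2 − 2/9·R3.
R4 ← R4 + 14/9·R3.
R5 ← R5 − 46/9·R3.
R4 ← R4 / (787/171).
R1 ← R1 − 106/171·R4.
R2 ← R2 − 83/171·R4.
R3 ← R3 + 13/19·R4.
R5 ← R5 − 997/171·R4.
R5 ← R5 / (1599/787).
R1 ← R1 − 200/787·R5.
R2 ← R2 + 571/787·R5.
R3 ← R3 + 295/787·R5.
R4 ← R4 + 189/787·R5.
Reading off the reduced rows gives x_1 = -2, x_2 = -2, x_3 = -1, x_4 = -2, x_5 = -2.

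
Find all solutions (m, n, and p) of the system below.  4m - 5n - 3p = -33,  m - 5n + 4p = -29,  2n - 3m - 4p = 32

m = -6, n = 3, p = -2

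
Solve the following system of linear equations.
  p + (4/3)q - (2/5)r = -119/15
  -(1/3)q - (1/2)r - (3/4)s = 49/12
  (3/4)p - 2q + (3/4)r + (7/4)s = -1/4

infinitely many solutions

Row-reduce:
R3 ← R3 − 3/4·R1.
R2 ← R2 / (-1/3).
R1 ← R1 − 4/3·R2.
R3 ← R3 + 3·R2.
R3 ← R3 / (111/20).
R1 ← R1 + 12/5·R3.
R2 ← R2 − 3/2·R3.
Rank is 3 with 4 unknowns, leaving s free.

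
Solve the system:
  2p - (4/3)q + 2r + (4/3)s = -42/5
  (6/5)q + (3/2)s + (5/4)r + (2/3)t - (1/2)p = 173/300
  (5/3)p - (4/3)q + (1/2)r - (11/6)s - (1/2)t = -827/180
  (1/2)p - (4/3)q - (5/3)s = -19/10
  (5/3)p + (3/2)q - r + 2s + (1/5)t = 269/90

p = -2/3, q = 9/5, r = -2, s = -1/2, t = 2

Row-reduce the augmented matrix:
R1 ← R1 / (2).
R2 ← R2 + 1/2·R1.
R3 ← R3 − 5/3·R1.
R4 ← R4 − 1/2·R1.
R5 ← R5 − 5/3·R1.
R2 ← R2 / (13/15).
R1 ← R1 + 2/3·R2.
R3 ← R3 + 2/9·R2.
R4 ← R4 + 1·R2.
R5 ← R5 − 47/18·R2.
R3 ← R3 / (-28/39).
R1 ← R1 − 61/26·R3.
R2 ← R2 − 105/52·R3.
R4 ← R4 − 79/52·R3.
R5 ← R5 + 2477/312·R3.
R4 ← R4 / (-1147/224).
R1 ← R1 + 673/112·R4.
R2 ← R2 + 155/32·R4.
R3 ← R3 − 193/56·R4.
R5 ← R5 − 30545/1344·R4.
R5 ← R5 / (222341/103230).
R1 ← R1 + 2230/3441·R5.
R2 ← R2 + 25/111·R5.
R3 ← R3 − 582/1147·R5.
R4 ← R4 + 49/3441·R5.
Reading off the reduced rows gives p = -2/3, q = 9/5, r = -2, s = -1/2, t = 2.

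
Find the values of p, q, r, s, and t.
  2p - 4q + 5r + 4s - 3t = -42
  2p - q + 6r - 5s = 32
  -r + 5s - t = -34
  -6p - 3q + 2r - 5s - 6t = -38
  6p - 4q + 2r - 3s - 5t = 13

p = 5, q = 2, r = -1, s = -6, t = 5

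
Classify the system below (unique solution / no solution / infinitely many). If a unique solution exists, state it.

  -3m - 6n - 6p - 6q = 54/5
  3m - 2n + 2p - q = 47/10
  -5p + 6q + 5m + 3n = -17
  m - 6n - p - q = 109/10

m = -3/5, n = -2, p = 1, q = -1/2

Row-reduce the augmented matrix:
R1 ← R1 / (-3).
R2 ← R2 − 3·R1.
R3 ← R3 − 5·R1.
R4 ← R4 − 1·R1.
R2 ← R2 / (-8).
R1 ← R1 − 2·R2.
R3 ← R3 + 7·R2.
R4 ← R4 + 8·R2.
R3 ← R3 / (-23/2).
R1 ← R1 − 1·R3.
R2 ← R2 − 1/2·R3.
R4 ← R4 − 1·R3.
R4 ← R4 / (385/92).
R1 ← R1 − 10/23·R4.
R2 ← R2 − 89/92·R4.
R3 ← R3 + 17/92·R4.
Reading off the reduced rows gives m = -3/5, n = -2, p = 1, q = -1/2.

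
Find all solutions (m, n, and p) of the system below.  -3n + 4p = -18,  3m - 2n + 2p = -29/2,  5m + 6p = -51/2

m = -3/2, n = 2, p = -3

Row-reduce the augmented matrix:
Swap R1 and R2.
R1 ← R1 / (3).
R3 ← R3 − 5·R1.
R2 ← R2 / (-3).
R1 ← R1 + 2/3·R2.
R3 ← R3 − 10/3·R2.
R3 ← R3 / (64/9).
R1 ← R1 + 2/9·R3.
R2 ← R2 + 4/3·R3.
Reading off the reduced rows gives m = -3/2, n = 2, p = -3.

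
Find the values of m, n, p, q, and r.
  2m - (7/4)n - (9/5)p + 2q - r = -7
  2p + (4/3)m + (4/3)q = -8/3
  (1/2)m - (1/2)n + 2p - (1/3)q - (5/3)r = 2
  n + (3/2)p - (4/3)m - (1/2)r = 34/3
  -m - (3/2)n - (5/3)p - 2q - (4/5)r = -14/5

Row-reduce the augmented matrix:
R1 ← R1 / (2).
R2 ← R2 − 4/3·R1.
R3 ← R3 − 1/2·R1.
R4 ← R4 + 4/3·R1.
R5 ← R5 + 1·R1.
R2 ← R2 / (7/6).
R1 ← R1 + 7/8·R2.
R3 ← R3 + 1/16·R2.
R4 ← R4 + 1/6·R2.
R5 ← R5 + 19/8·R2.
R3 ← R3 / (367/140).
R1 ← R1 − 3/2·R3.
R2 ← R2 − 96/35·R3.
R4 ← R4 − 53/70·R3.
R5 ← R5 − 829/210·R3.
R4 ← R4 / (1733/1101).
R1 ← R1 − 542/367·R4.
R2 ← R2 − 320/367·R4.
R3 ← R3 + 350/1101·R4.
R5 ← R5 − 842/3303·R4.
R5 ← R5 / (175127/77985).
R1 ← R1 − 2463/1733·R5.
R2 ← R2 − 4140/1733·R5.
R3 ← R3 + 3445/5199·R5.
R4 ← R4 + 1481/3466·R5.
Reading off the reduced rows gives m = -4, n = 4, p = 0, q = 2, r = -4.

m = -4, n = 4, p = 0, q = 2, r = -4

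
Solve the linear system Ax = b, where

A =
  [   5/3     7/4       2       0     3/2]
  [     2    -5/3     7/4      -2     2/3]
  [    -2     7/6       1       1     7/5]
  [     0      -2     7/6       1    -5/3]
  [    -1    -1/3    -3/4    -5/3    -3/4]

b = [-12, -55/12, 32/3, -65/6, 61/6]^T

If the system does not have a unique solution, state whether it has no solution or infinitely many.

x_1 = -6, x_2 = -2, x_3 = -3, x_4 = -3, x_5 = 5

Row-reduce the augmented matrix:
R1 ← R1 / (5/3).
R2 ← R2 − 2·R1.
R3 ← R3 + 2·R1.
R5 ← R5 + 1·R1.
R2 ← R2 / (-113/30).
R1 ← R1 − 21/20·R2.
R3 ← R3 − 49/15·R2.
R4 ← R4 + 2·R2.
R5 ← R5 − 43/60·R2.
R3 ← R3 / (641/226).
R1 ← R1 − 921/904·R3.
R2 ← R2 − 39/226·R3.
R4 ← R4 − 1025/678·R3.
R5 ← R5 − 295/904·R3.
R4 ← R4 / (4718/1923).
R1 ← R1 + 753/2564·R4.
R2 ← R2 − 369/641·R4.
R3 ← R3 + 166/641·R4.
R5 ← R5 + 15097/7692·R4.
R5 ← R5 / (-359735/169848).
R1 ← R1 + 45411/94360·R5.
R2 ← R2 − 16351/23590·R5.
R3 ← R3 − 6423/11795·R5.
R4 ← R4 + 12961/14154·R5.
Reading off the reduced rows gives x_1 = -6, x_2 = -2, x_3 = -3, x_4 = -3, x_5 = 5.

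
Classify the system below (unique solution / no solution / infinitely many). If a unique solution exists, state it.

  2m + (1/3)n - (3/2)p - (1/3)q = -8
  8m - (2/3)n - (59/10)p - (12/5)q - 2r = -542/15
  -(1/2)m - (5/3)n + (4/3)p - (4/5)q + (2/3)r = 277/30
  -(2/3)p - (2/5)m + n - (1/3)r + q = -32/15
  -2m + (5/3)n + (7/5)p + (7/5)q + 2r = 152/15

no solution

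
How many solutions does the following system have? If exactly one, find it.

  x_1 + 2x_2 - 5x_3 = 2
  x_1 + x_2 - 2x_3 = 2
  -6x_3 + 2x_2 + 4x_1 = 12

Row-reduce the augmented matrix:
R2 ← R2 − 1·R1.
R3 ← R3 − 4·R1.
R2 ← R2 / (-1).
R1 ← R1 − 2·R2.
R3 ← R3 + 6·R2.
R3 ← R3 / (-4).
R1 ← R1 − 1·R3.
R2 ← R2 + 3·R3.
Reading off the reduced rows gives x_1 = 3, x_2 = -3, x_3 = -1.

x_1 = 3, x_2 = -3, x_3 = -1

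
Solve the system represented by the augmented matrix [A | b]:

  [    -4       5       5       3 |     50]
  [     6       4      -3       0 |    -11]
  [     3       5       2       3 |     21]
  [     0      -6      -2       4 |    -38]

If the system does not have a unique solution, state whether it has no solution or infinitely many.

Row-reduce the augmented matrix:
R1 ← R1 / (-4).
R2 ← R2 − 6·R1.
R3 ← R3 − 3·R1.
R2 ← R2 / (23/2).
R1 ← R1 + 5/4·R2.
R3 ← R3 − 35/4·R2.
R4 ← R4 + 6·R2.
R3 ← R3 / (107/46).
R1 ← R1 + 35/46·R3.
R2 ← R2 − 9/23·R3.
R4 ← R4 − 8/23·R3.
R4 ← R4 / (650/107).
R1 ← R1 − 36/107·R4.
R2 ← R2 − 9/107·R4.
R3 ← R3 − 84/107·R4.
Reading off the reduced rows gives x_1 = -2, x_2 = 4, x_3 = 5, x_4 = -1.

x_1 = -2, x_2 = 4, x_3 = 5, x_4 = -1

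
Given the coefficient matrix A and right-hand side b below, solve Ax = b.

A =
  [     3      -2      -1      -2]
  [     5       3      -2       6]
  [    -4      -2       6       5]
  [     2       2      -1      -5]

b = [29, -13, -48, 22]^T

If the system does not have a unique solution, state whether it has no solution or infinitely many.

x_1 = 3, x_2 = -4, x_3 = -4, x_4 = -4

Row-reduce the augmented matrix:
R1 ← R1 / (3).
R2 ← R2 − 5·R1.
R3 ← R3 + 4·R1.
R4 ← R4 − 2·R1.
R2 ← R2 / (19/3).
R1 ← R1 + 2/3·R2.
R3 ← R3 + 14/3·R2.
R4 ← R4 − 10/3·R2.
R3 ← R3 / (84/19).
R1 ← R1 + 7/19·R3.
R2 ← R2 + 1/19·R3.
R4 ← R4 + 3/19·R3.
R4 ← R4 / (-33/4).
R1 ← R1 − 13/12·R4.
R2 ← R2 − 19/12·R4.
R3 ← R3 − 25/12·R4.
Reading off the reduced rows gives x_1 = 3, x_2 = -4, x_3 = -4, x_4 = -4.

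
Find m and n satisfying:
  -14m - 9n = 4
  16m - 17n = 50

Row-reduce the augmented matrix:
R1 ← R1 / (-14).
R2 ← R2 − 16·R1.
R2 ← R2 / (-191/7).
R1 ← R1 − 9/14·R2.
Reading off the reduced rows gives m = 1, n = -2.

m = 1, n = -2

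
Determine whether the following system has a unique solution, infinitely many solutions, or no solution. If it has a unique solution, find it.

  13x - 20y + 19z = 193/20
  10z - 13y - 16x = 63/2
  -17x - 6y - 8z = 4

x = -6/5, y = 2/5, z = 7/4

Row-reduce the augmented matrix:
R1 ← R1 / (13).
R2 ← R2 + 16·R1.
R3 ← R3 + 17·R1.
R2 ← R2 / (-489/13).
R1 ← R1 + 20/13·R2.
R3 ← R3 + 418/13·R2.
R3 ← R3 / (-5717/489).
R1 ← R1 − 47/489·R3.
R2 ← R2 + 434/489·R3.
Reading off the reduced rows gives x = -6/5, y = 2/5, z = 7/4.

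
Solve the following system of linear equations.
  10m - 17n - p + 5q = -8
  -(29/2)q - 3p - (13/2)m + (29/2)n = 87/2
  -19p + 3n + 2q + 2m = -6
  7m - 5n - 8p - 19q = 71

Row-reduce:
R1 ← R1 / (10).
R2 ← R2 + 13/2·R1.
R3 ← R3 − 2·R1.
R4 ← R4 − 7·R1.
R2 ← R2 / (69/20).
R1 ← R1 + 17/10·R2.
R3 ← R3 − 32/5·R2.
R4 ← R4 − 69/10·R2.
R3 ← R3 / (-830/69).
R1 ← R1 + 131/69·R3.
R2 ← R2 + 73/69·R3.
Rank is 3 with 4 unknowns, leaving q free.

infinitely many solutions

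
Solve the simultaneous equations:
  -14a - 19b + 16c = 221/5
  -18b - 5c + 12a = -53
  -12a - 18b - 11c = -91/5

Row-reduce the augmented matrix:
R1 ← R1 / (-14).
R2 ← R2 − 12·R1.
R3 ← R3 + 12·R1.
R2 ← R2 / (-240/7).
R1 ← R1 − 19/14·R2.
R3 ← R3 + 12/7·R2.
R3 ← R3 / (-503/20).
R1 ← R1 + 383/480·R3.
R2 ← R2 + 61/240·R3.
Reading off the reduced rows gives a = -2, b = 1, c = 11/5.

a = -2, b = 1, c = 11/5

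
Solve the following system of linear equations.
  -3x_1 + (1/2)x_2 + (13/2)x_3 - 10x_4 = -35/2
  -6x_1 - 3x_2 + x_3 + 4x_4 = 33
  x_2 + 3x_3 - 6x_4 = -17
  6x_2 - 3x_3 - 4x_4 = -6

infinitely many solutions

Row-reduce:
R1 ← R1 / (-3).
R2 ← R2 + 6·R1.
R2 ← R2 / (-4).
R1 ← R1 + 1/6·R2.
R3 ← R3 − 1·R2.
R4 ← R4 − 6·R2.
Swap R3 and R4.
R3 ← R3 / (-21).
R1 ← R1 + 5/3·R3.
R2 ← R2 − 3·R3.
Rank is 3 with 4 unknowns, leaving x_4 free.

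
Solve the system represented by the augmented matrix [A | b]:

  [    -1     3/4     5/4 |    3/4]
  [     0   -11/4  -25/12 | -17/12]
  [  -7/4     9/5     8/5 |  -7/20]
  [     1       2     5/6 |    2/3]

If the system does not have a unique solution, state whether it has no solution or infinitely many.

x_1 = 1, x_2 = -1, x_3 = 2

Row-reduce the augmented matrix:
R1 ← R1 / (-1).
R3 ← R3 + 7/4·R1.
R4 ← R4 − 1·R1.
R2 ← R2 / (-11/4).
R1 ← R1 + 3/4·R2.
R3 ← R3 − 39/80·R2.
R4 ← R4 − 11/4·R2.
R3 ← R3 / (-421/440).
R1 ← R1 + 15/22·R3.
R2 ← R2 − 25/33·R3.
R4 reduces to 0 = 0, so the extra equation is consistent.
Reading off the reduced rows gives x_1 = 1, x_2 = -1, x_3 = 2.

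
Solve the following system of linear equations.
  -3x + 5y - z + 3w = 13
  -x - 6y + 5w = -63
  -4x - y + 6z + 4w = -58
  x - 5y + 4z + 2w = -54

x = 2, y = 6, z = -4, w = -5

Row-reduce the augmented matrix:
R1 ← R1 / (-3).
R2 ← R2 + 1·R1.
R3 ← R3 + 4·R1.
R4 ← R4 − 1·R1.
R2 ← R2 / (-23/3).
R1 ← R1 + 5/3·R2.
R3 ← R3 + 23/3·R2.
R4 ← R4 + 10/3·R2.
R3 ← R3 / (7).
R1 ← R1 − 6/23·R3.
R2 ← R2 + 1/23·R3.
R4 ← R4 − 81/23·R3.
R4 ← R4 / (527/161).
R1 ← R1 + 277/161·R4.
R2 ← R2 + 88/161·R4.
R3 ← R3 + 4/7·R4.
Reading off the reduced rows gives x = 2, y = 6, z = -4, w = -5.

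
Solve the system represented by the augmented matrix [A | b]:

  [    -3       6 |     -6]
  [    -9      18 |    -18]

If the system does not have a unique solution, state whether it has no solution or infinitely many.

infinitely many solutions

Row-reduce:
R1 ← R1 / (-3).
R2 ← R2 + 9·R1.
Rank is 1 with 2 unknowns, leaving x_2 free.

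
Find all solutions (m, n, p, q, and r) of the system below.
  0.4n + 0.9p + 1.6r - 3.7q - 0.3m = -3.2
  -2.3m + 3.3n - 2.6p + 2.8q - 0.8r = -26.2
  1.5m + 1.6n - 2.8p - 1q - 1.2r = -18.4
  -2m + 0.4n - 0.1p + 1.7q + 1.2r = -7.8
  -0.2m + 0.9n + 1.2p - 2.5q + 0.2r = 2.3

Row-reduce the augmented matrix:
R1 ← R1 / (-3/10).
R2 ← R2 + 23/10·R1.
R3 ← R3 − 3/2·R1.
R4 ← R4 + 2·R1.
R5 ← R5 + 1/5·R1.
R2 ← R2 / (7/30).
R1 ← R1 + 4/3·R2.
R3 ← R3 − 18/5·R2.
R4 ← R4 + 34/15·R2.
R5 ← R5 − 19/30·R2.
R3 ← R3 / (10379/70).
R1 ← R1 + 401/7·R3.
R2 ← R2 + 285/7·R3.
R4 ← R4 + 6887/70·R3.
R5 ← R5 − 1847/70·R3.
R4 ← R4 / (-1543/535).
R1 ← R1 + 29974/10379·R4.
R2 ← R2 + 39680/10379·R4.
R3 ← R3 + 35025/10379·R4.
R5 ← R5 − 457997/103790·R4.
R5 ← R5 / (296941/748355).
R1 ← R1 + 205020/149671·R5.
R2 ← R2 + 190436/149671·R5.
R3 ← R3 + 119588/149671·R5.
R4 ← R4 + 1008/1543·R5.
Reading off the reduced rows gives m = -2, n = -6, p = 5, q = -1, r = -6.

m = -2, n = -6, p = 5, q = -1, r = -6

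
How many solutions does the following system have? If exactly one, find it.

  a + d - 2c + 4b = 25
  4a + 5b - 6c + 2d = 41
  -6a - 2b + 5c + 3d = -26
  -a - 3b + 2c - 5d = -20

a = 1, b = 5, c = -2, d = 0

Row-reduce the augmented matrix:
R2 ← R2 − 4·R1.
R3 ← R3 + 6·R1.
R4 ← R4 + 1·R1.
R2 ← R2 / (-11).
R1 ← R1 − 4·R2.
R3 ← R3 − 22·R2.
R4 ← R4 − 1·R2.
R3 ← R3 / (-3).
R1 ← R1 + 14/11·R3.
R2 ← R2 + 2/11·R3.
R4 ← R4 − 2/11·R3.
R4 ← R4 / (-128/33).
R1 ← R1 + 61/33·R4.
R2 ← R2 + 4/33·R4.
R3 ← R3 + 5/3·R4.
Reading off the reduced rows gives a = 1, b = 5, c = -2, d = 0.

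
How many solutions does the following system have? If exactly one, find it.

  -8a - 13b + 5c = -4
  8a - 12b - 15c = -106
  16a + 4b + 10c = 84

a = 1, b = 2, c = 6

Row-reduce the augmented matrix:
R1 ← R1 / (-8).
R2 ← R2 − 8·R1.
R3 ← R3 − 16·R1.
R2 ← R2 / (-25).
R1 ← R1 − 13/8·R2.
R3 ← R3 + 22·R2.
R3 ← R3 / (144/5).
R1 ← R1 + 51/40·R3.
R2 ← R2 − 2/5·R3.
Reading off the reduced rows gives a = 1, b = 2, c = 6.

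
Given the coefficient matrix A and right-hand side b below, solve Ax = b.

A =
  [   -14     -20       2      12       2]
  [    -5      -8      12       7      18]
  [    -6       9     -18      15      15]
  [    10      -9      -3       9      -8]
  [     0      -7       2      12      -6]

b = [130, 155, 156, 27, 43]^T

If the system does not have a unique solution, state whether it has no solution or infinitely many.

Row-reduce the augmented matrix:
R1 ← R1 / (-14).
R2 ← R2 + 5·R1.
R3 ← R3 + 6·R1.
R4 ← R4 − 10·R1.
R2 ← R2 / (-6/7).
R1 ← R1 − 10/7·R2.
R3 ← R3 − 123/7·R2.
R4 ← R4 + 163/7·R2.
R5 ← R5 + 7·R2.
R3 ← R3 / (425/2).
R1 ← R1 − 56/3·R3.
R2 ← R2 + 79/6·R3.
R4 ← R4 + 1849/6·R3.
R5 ← R5 + 541/6·R3.
R4 ← R4 / (16499/425).
R1 ← R1 + 887/425·R4.
R2 ← R2 − 379/425·R4.
R3 ← R3 − 131/425·R4.
R5 ← R5 − 7491/425·R4.
R5 ← R5 / (-284531/16499).
R1 ← R1 + 9454/16499·R5.
R2 ← R2 − 21915/16499·R5.
R3 ← R3 − 20983/16499·R5.
R4 ← R4 − 24748/16499·R5.
Reading off the reduced rows gives x_1 = 0, x_2 = -3, x_3 = -1, x_4 = 5, x_5 = 6.

x_1 = 0, x_2 = -3, x_3 = -1, x_4 = 5, x_5 = 6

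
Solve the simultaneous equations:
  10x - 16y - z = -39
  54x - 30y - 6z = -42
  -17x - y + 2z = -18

infinitely many solutions

Row-reduce:
R1 ← R1 / (10).
R2 ← R2 − 54·R1.
R3 ← R3 + 17·R1.
R2 ← R2 / (282/5).
R1 ← R1 + 8/5·R2.
R3 ← R3 + 141/5·R2.
Rank is 2 with 3 unknowns, leaving z free.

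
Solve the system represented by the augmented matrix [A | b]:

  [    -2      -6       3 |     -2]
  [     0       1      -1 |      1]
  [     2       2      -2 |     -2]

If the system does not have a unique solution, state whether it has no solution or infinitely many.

Row-reduce the augmented matrix:
R1 ← R1 / (-2).
R3 ← R3 − 2·R1.
R1 ← R1 − 3·R2.
R3 ← R3 + 4·R2.
R3 ← R3 / (-3).
R1 ← R1 − 3/2·R3.
R2 ← R2 + 1·R3.
Reading off the reduced rows gives x_1 = -2, x_2 = 1, x_3 = 0.

x_1 = -2, x_2 = 1, x_3 = 0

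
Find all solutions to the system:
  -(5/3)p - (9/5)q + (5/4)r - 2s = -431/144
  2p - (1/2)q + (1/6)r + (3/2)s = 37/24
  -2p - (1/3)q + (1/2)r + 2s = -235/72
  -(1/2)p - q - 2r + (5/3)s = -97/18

Row-reduce the augmented matrix:
R1 ← R1 / (-5/3).
R2 ← R2 − 2·R1.
R3 ← R3 + 2·R1.
R4 ← R4 + 1/2·R1.
R2 ← R2 / (-133/50).
R1 ← R1 − 27/25·R2.
R3 ← R3 − 137/75·R2.
R4 ← R4 + 23/50·R2.
R3 ← R3 / (173/1197).
R1 ← R1 + 39/532·R3.
R2 ← R2 + 250/399·R3.
R4 ← R4 + 8501/3192·R3.
R4 ← R4 / (299411/4152).
R1 ← R1 − 1905/692·R4.
R2 ← R2 − 2895/173·R4.
R3 ← R3 − 4527/173·R4.
Reading off the reduced rows gives p = 4/3, q = 5/3, r = 5/4, s = -1/3.

p = 4/3, q = 5/3, r = 5/4, s = -1/3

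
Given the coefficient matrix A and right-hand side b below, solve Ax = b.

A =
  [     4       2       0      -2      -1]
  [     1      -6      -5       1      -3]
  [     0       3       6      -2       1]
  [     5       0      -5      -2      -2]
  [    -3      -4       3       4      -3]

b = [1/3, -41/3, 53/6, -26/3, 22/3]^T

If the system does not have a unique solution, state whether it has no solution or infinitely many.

x_1 = -1, x_2 = 5/2, x_3 = 1, x_4 = 4/3, x_5 = -2

Row-reduce the augmented matrix:
R1 ← R1 / (4).
R2 ← R2 − 1·R1.
R4 ← R4 − 5·R1.
R5 ← R5 + 3·R1.
R2 ← R2 / (-13/2).
R1 ← R1 − 1/2·R2.
R3 ← R3 − 3·R2.
R4 ← R4 + 5/2·R2.
R5 ← R5 + 5/2·R2.
R3 ← R3 / (48/13).
R1 ← R1 + 5/13·R3.
R2 ← R2 − 10/13·R3.
R4 ← R4 + 40/13·R3.
R5 ← R5 − 64/13·R3.
R4 ← R4 / (-7/6).
R1 ← R1 + 25/48·R4.
R2 ← R2 − 1/24·R4.
R3 ← R3 + 17/48·R4.
R5 ← R5 − 11/3·R4.
R5 ← R5 / (-29/14).
R1 ← R1 + 59/112·R5.
R2 ← R2 − 27/56·R5.
R3 ← R3 + 11/112·R5.
R4 ← R4 + 1/14·R5.
Reading off the reduced rows gives x_1 = -1, x_2 = 5/2, x_3 = 1, x_4 = 4/3, x_5 = -2.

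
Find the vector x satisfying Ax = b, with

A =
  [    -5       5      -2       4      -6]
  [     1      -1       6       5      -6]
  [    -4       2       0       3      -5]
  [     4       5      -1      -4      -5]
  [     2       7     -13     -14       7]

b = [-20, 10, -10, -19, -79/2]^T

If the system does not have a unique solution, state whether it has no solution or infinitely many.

no solution

Row-reduce:
R1 ← R1 / (-5).
R2 ← R2 − 1·R1.
R3 ← R3 + 4·R1.
R4 ← R4 − 4·R1.
R5 ← R5 − 2·R1.
Swap R2 and R3.
R2 ← R2 / (-2).
R1 ← R1 + 1·R2.
R4 ← R4 − 9·R2.
R5 ← R5 − 9·R2.
R3 ← R3 / (28/5).
R1 ← R1 + 2/5·R3.
R2 ← R2 + 4/5·R3.
R4 ← R4 − 23/5·R3.
R5 ← R5 + 33/5·R3.
R4 ← R4 / (-181/28).
R1 ← R1 + 2/7·R4.
R2 ← R2 − 13/14·R4.
R3 ← R3 − 29/28·R4.
R5 ← R5 + 181/28·R4.
Row 5 reduces to 0 = -1/2, a contradiction. The system is inconsistent.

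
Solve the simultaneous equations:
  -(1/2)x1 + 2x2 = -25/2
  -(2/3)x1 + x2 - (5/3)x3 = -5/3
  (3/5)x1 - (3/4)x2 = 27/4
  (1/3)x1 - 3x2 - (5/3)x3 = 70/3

x1 = 5, x2 = -5, x3 = -4

Row-reduce the augmented matrix:
R1 ← R1 / (-1/2).
R2 ← R2 + 2/3·R1.
R3 ← R3 − 3/5·R1.
R4 ← R4 − 1/3·R1.
R2 ← R2 / (-5/3).
R1 ← R1 + 4·R2.
R3 ← R3 − 33/20·R2.
R4 ← R4 + 5/3·R2.
R3 ← R3 / (-33/20).
R1 ← R1 − 4·R3.
R2 ← R2 − 1·R3.
R4 reduces to 0 = 0, so the extra equation is consistent.
Reading off the reduced rows gives x1 = 5, x2 = -5, x3 = -4.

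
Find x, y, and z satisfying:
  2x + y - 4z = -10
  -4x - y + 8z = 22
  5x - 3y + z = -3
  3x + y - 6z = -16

x = 0, y = 2, z = 3

Row-reduce the augmented matrix:
R1 ← R1 / (2).
R2 ← R2 + 4·R1.
R3 ← R3 − 5·R1.
R4 ← R4 − 3·R1.
R1 ← R1 − 1/2·R2.
R3 ← R3 + 11/2·R2.
R4 ← R4 + 1/2·R2.
R3 ← R3 / (11).
R1 ← R1 + 2·R3.
R4 reduces to 0 = 0, so the extra equation is consistent.
Reading off the reduced rows gives x = 0, y = 2, z = 3.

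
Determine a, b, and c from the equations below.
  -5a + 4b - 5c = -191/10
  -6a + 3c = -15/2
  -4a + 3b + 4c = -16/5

Row-reduce the augmented matrix:
R1 ← R1 / (-5).
R2 ← R2 + 6·R1.
R3 ← R3 + 4·R1.
R2 ← R2 / (-24/5).
R1 ← R1 + 4/5·R2.
R3 ← R3 + 1/5·R2.
R3 ← R3 / (61/8).
R1 ← R1 + 1/2·R3.
R2 ← R2 + 15/8·R3.
Reading off the reduced rows gives a = 2, b = -2/5, c = 3/2.

a = 2, b = -2/5, c = 3/2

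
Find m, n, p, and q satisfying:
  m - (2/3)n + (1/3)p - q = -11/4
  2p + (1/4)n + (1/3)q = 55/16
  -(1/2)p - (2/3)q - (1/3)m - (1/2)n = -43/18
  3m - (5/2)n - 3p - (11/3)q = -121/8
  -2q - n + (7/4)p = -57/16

Row-reduce the augmented matrix:
R3 ← R3 + 1/3·R1.
R4 ← R4 − 3·R1.
R2 ← R2 / (1/4).
R1 ← R1 + 2/3·R2.
R3 ← R3 + 13/18·R2.
R4 ← R4 + 1/2·R2.
R5 ← R5 + 1·R2.
R3 ← R3 / (97/18).
R1 ← R1 − 17/3·R3.
R2 ← R2 − 8·R3.
R5 ← R5 − 39/4·R3.
Swap R4 and R5.
R4 ← R4 / (-349/582).
R1 ← R1 + 7/97·R4.
R2 ← R2 − 404/291·R4.
R3 ← R3 + 2/291·R4.
R5 reduces to 0 = 0, so the extra equation is consistent.
Reading off the reduced rows gives m = -1/3, n = -1/4, p = 5/4, q = 3.

m = -1/3, n = -1/4, p = 5/4, q = 3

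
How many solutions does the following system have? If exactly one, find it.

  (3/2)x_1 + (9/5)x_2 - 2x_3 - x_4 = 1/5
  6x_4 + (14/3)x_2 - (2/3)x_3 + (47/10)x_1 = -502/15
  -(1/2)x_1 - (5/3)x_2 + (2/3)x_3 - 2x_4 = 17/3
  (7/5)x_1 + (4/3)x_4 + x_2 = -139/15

Row-reduce:
R1 ← R1 / (3/2).
R2 ← R2 − 47/10·R1.
R3 ← R3 + 1/2·R1.
R4 ← R4 − 7/5·R1.
R2 ← R2 / (-73/75).
R1 ← R1 − 6/5·R2.
R3 ← R3 + 16/15·R2.
R4 ← R4 + 17/25·R2.
R3 ← R3 / (-448/73).
R1 ← R1 − 1220/219·R3.
R2 ← R2 + 420/73·R3.
R4 ← R4 + 448/219·R3.
Rank is 3 with 4 unknowns, leaving x_4 free.

infinitely many solutions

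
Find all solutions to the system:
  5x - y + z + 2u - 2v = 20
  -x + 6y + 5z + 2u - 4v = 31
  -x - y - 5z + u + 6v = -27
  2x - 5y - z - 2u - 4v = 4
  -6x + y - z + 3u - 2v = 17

Row-reduce the augmented matrix:
R1 ← R1 / (5).
R2 ← R2 + 1·R1.
R3 ← R3 + 1·R1.
R4 ← R4 − 2·R1.
R5 ← R5 + 6·R1.
R2 ← R2 / (29/5).
R1 ← R1 + 1/5·R2.
R3 ← R3 + 6/5·R2.
R4 ← R4 + 23/5·R2.
R5 ← R5 + 1/5·R2.
R3 ← R3 / (-108/29).
R1 ← R1 − 11/29·R3.
R2 ← R2 − 26/29·R3.
R4 ← R4 − 79/29·R3.
R5 ← R5 − 11/29·R3.
R4 ← R4 / (53/108).
R1 ← R1 − 73/108·R4.
R2 ← R2 − 47/54·R4.
R3 ← R3 + 55/108·R4.
R5 ← R5 − 613/108·R4.
R5 ← R5 / (1782/53).
R1 ← R1 − 234/53·R5.
R2 ← R2 − 326/53·R5.
R3 ← R3 + 246/53·R5.
R4 ← R4 + 352/53·R5.
Reading off the reduced rows gives x = 0, y = -1, z = 3, u = 5, v = -3.

x = 0, y = -1, z = 3, u = 5, v = -3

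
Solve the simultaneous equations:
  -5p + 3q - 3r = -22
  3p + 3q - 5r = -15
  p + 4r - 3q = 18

no solution

Row-reduce:
R1 ← R1 / (-5).
R2 ← R2 − 3·R1.
R3 ← R3 − 1·R1.
R2 ← R2 / (24/5).
R1 ← R1 + 3/5·R2.
R3 ← R3 + 12/5·R2.
Row 3 reduces to 0 = -1/2, a contradiction. The system is inconsistent.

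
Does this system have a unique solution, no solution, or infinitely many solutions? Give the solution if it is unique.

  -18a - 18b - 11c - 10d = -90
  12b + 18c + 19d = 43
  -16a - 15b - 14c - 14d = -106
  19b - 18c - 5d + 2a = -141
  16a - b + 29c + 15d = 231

Row-reduce the augmented matrix:
R1 ← R1 / (-18).
R3 ← R3 + 16·R1.
R4 ← R4 − 2·R1.
R5 ← R5 − 16·R1.
R2 ← R2 / (12).
R1 ← R1 − 1·R2.
R3 ← R3 − 1·R2.
R4 ← R4 − 17·R2.
R5 ← R5 + 17·R2.
R3 ← R3 / (-103/18).
R1 ← R1 + 8/9·R3.
R2 ← R2 − 3/2·R3.
R4 ← R4 + 805/18·R3.
R5 ← R5 − 805/18·R3.
R4 ← R4 / (11923/618).
R1 ← R1 − 5/412·R4.
R2 ← R2 + 53/309·R4.
R3 ← R3 − 241/206·R4.
R5 ← R5 + 11923/618·R4.
R5 reduces to 0 = 0, so the extra equation is consistent.
Reading off the reduced rows gives a = 6, b = -4, c = 4, d = 1.

a = 6, b = -4, c = 4, d = 1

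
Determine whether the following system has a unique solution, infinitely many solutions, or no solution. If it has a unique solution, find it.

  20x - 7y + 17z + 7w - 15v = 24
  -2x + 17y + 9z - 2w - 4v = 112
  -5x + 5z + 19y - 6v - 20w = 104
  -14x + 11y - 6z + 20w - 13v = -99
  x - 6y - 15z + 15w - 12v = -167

x = 4, y = 6, z = 4, w = -1, v = 5

Row-reduce the augmented matrix:
R1 ← R1 / (20).
R2 ← R2 + 2·R1.
R3 ← R3 + 5·R1.
R4 ← R4 + 14·R1.
R5 ← R5 − 1·R1.
R2 ← R2 / (163/10).
R1 ← R1 + 7/20·R2.
R3 ← R3 − 69/4·R2.
R4 ← R4 − 61/10·R2.
R5 ← R5 + 113/20·R2.
R3 ← R3 / (-338/163).
R1 ← R1 − 176/163·R3.
R2 ← R2 − 107/163·R3.
R4 ← R4 − 309/163·R3.
R5 ← R5 + 1979/163·R3.
R4 ← R4 / (6733/676).
R1 ← R1 + 2861/338·R4.
R2 ← R2 + 3665/676·R4.
R3 ← R3 − 5501/676·R4.
R5 ← R5 − 76387/676·R4.
R5 ← R5 / (1978598/6733).
R1 ← R1 + 162866/6733·R5.
R2 ← R2 + 102397/6733·R5.
R3 ← R3 − 150471/6733·R5.
R4 ← R4 + 16923/6733·R5.
Reading off the reduced rows gives x = 4, y = 6, z = 4, w = -1, v = 5.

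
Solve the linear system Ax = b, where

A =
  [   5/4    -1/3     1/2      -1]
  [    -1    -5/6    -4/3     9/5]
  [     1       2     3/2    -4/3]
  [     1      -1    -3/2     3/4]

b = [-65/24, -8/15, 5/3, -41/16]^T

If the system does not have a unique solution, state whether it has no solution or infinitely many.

x_1 = -5/2, x_2 = 5/2, x_3 = -3, x_4 = -11/4

Row-reduce the augmented matrix:
R1 ← R1 / (5/4).
R2 ← R2 + 1·R1.
R3 ← R3 − 1·R1.
R4 ← R4 − 1·R1.
R2 ← R2 / (-11/10).
R1 ← R1 + 4/15·R2.
R3 ← R3 − 34/15·R2.
R4 ← R4 + 11/15·R2.
R3 ← R3 / (-163/198).
R1 ← R1 − 62/99·R3.
R2 ← R2 − 28/33·R3.
R4 ← R4 + 23/18·R3.
R4 ← R4 / (-2909/1956).
R1 ← R1 − 292/2445·R4.
R2 ← R2 − 542/815·R4.
R3 ← R3 + 1512/815·R4.
Reading off the reduced rows gives x_1 = -5/2, x_2 = 5/2, x_3 = -3, x_4 = -11/4.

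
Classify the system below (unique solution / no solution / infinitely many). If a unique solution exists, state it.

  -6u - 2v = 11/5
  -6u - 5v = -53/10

u = -6/5, v = 5/2

Row-reduce the augmented matrix:
R1 ← R1 / (-6).
R2 ← R2 + 6·R1.
R2 ← R2 / (-3).
R1 ← R1 − 1/3·R2.
Reading off the reduced rows gives u = -6/5, v = 5/2.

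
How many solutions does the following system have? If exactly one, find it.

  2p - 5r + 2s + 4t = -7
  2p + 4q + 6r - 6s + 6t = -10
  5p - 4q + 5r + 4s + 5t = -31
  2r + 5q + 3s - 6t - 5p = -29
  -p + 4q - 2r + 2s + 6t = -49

p = 5, q = -2, r = -3, s = -6, t = -5

Row-reduce the augmented matrix:
R1 ← R1 / (2).
R2 ← R2 − 2·R1.
R3 ← R3 − 5·R1.
R4 ← R4 + 5·R1.
R5 ← R5 + 1·R1.
R2 ← R2 / (4).
R3 ← R3 + 4·R2.
R4 ← R4 − 5·R2.
R5 ← R5 − 4·R2.
R3 ← R3 / (57/2).
R1 ← R1 + 5/2·R3.
R2 ← R2 − 11/4·R3.
R4 ← R4 + 97/4·R3.
R5 ← R5 + 31/2·R3.
R4 ← R4 / (393/38).
R1 ← R1 − 4/19·R4.
R2 ← R2 + 43/38·R4.
R3 ← R3 + 6/19·R4.
R5 ← R5 − 116/19·R4.
R5 ← R5 / (1961/393).
R1 ← R1 − 691/393·R5.
R2 ← R2 − 265/393·R5.
R3 ← R3 + 18/131·R5.
R4 ← R4 + 40/393·R5.
Reading off the reduced rows gives p = 5, q = -2, r = -3, s = -6, t = -5.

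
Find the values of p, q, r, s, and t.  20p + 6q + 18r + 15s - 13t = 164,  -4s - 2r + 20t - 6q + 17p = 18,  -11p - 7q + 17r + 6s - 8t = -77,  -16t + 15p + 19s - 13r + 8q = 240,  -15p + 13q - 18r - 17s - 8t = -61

p = 4, q = 5, r = -2, s = 6, t = 0

Row-reduce the augmented matrix:
R1 ← R1 / (20).
R2 ← R2 − 17·R1.
R3 ← R3 + 11·R1.
R4 ← R4 − 15·R1.
R5 ← R5 + 15·R1.
R2 ← R2 / (-111/10).
R1 ← R1 − 3/10·R2.
R3 ← R3 + 37/10·R2.
R4 ← R4 − 7/2·R2.
R5 ← R5 − 35/2·R2.
R3 ← R3 / (98/3).
R1 ← R1 − 16/37·R3.
R2 ← R2 − 173/111·R3.
R4 ← R4 + 3547/111·R3.
R5 ← R5 + 3527/111·R3.
R4 ← R4 / (22657/1036).
R1 ← R1 − 9/259·R4.
R2 ← R2 − 583/1036·R4.
R3 ← R3 − 17/28·R4.
R5 ← R5 + 13329/1036·R4.
R5 ← R5 / (-140312/22657).
R1 ← R1 − 88936/158599·R5.
R2 ← R2 + 163343/158599·R5.
R3 ← R3 + 29563/158599·R5.
R4 ← R4 + 155221/158599·R5.
Reading off the reduced rows gives p = 4, q = 5, r = -2, s = 6, t = 0.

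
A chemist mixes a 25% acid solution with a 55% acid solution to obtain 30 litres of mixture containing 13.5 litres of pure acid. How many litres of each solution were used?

litres of solution A: 10, litres of solution B: 20

Let a = litres of solution A, b = litres of solution B.
  a + b = 30
  (11/20)b + (1/4)a = 27/2
Row-reduce the augmented matrix:
R2 ← R2 − 1/4·R1.
R2 ← R2 / (3/10).
R1 ← R1 − 1·R2.
Reading off the reduced rows gives a = 10, b = 20.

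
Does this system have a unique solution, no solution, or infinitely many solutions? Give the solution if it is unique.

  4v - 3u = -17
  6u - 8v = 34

infinitely many solutions

Row-reduce:
R1 ← R1 / (-3).
R2 ← R2 − 6·R1.
Rank is 1 with 2 unknowns, leaving v free.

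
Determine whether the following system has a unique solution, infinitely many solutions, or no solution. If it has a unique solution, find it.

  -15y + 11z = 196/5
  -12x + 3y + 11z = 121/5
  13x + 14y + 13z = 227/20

x = -1/4, y = -1, z = 11/5

Row-reduce the augmented matrix:
Swap R1 and R2.
R1 ← R1 / (-12).
R3 ← R3 − 13·R1.
R2 ← R2 / (-15).
R1 ← R1 + 1/4·R2.
R3 ← R3 − 69/4·R2.
R3 ← R3 / (1127/30).
R1 ← R1 + 11/10·R3.
R2 ← R2 + 11/15·R3.
Reading off the reduced rows gives x = -1/4, y = -1, z = 11/5.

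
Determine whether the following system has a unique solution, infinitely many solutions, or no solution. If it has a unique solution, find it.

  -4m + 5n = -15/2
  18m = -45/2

Row-reduce the augmented matrix:
R1 ← R1 / (-4).
R2 ← R2 − 18·R1.
R2 ← R2 / (45/2).
R1 ← R1 + 5/4·R2.
Reading off the reduced rows gives m = -5/4, n = -5/2.

m = -5/4, n = -5/2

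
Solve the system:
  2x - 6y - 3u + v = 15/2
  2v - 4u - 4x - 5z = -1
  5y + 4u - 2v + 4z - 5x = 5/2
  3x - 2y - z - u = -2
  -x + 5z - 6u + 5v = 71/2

Row-reduce the augmented matrix:
R1 ← R1 / (2).
R2 ← R2 + 4·R1.
R3 ← R3 + 5·R1.
R4 ← R4 − 3·R1.
R5 ← R5 + 1·R1.
R2 ← R2 / (-12).
R1 ← R1 + 3·R2.
R3 ← R3 + 10·R2.
R4 ← R4 − 7·R2.
R5 ← R5 + 3·R2.
R3 ← R3 / (49/6).
R1 ← R1 − 5/4·R3.
R2 ← R2 − 5/12·R3.
R4 ← R4 + 47/12·R3.
R5 ← R5 − 25/4·R3.
R4 ← R4 / (-3/196).
R1 ← R1 − 51/196·R4.
R2 ← R2 − 115/196·R4.
R3 ← R3 − 29/49·R4.
R5 ← R5 + 1705/196·R4.
R5 ← R5 / (916/3).
R1 ← R1 + 9·R5.
R2 ← R2 + 61/3·R5.
R3 ← R3 + 62/3·R5.
R4 ← R4 − 103/3·R5.
Reading off the reduced rows gives x = -1/2, y = 0, z = 3, u = -5/2, v = 1.

x = -1/2, y = 0, z = 3, u = -5/2, v = 1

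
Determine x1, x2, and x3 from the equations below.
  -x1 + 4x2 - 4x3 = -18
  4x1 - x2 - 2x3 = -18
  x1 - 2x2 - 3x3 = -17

Row-reduce the augmented matrix:
R1 ← R1 / (-1).
R2 ← R2 − 4·R1.
R3 ← R3 − 1·R1.
R2 ← R2 / (15).
R1 ← R1 + 4·R2.
R3 ← R3 − 2·R2.
R3 ← R3 / (-23/5).
R1 ← R1 + 4/5·R3.
R2 ← R2 + 6/5·R3.
Reading off the reduced rows gives x1 = -2, x2 = 0, x3 = 5.

x1 = -2, x2 = 0, x3 = 5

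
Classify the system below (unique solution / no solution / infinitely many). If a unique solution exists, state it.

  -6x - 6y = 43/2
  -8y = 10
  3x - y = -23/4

x = -7/3, y = -5/4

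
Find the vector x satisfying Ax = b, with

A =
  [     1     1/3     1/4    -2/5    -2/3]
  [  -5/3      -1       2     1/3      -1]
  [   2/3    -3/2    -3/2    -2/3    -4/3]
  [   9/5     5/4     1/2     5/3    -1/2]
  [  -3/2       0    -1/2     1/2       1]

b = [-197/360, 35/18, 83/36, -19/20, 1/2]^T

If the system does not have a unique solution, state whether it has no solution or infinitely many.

x_1 = -2/3, x_2 = -2/3, x_3 = -1/2, x_4 = 1/2, x_5 = -1

Row-reduce the augmented matrix:
R2 ← R2 + 5/3·R1.
R3 ← R3 − 2/3·R1.
R4 ← R4 − 9/5·R1.
R5 ← R5 + 3/2·R1.
R2 ← R2 / (-4/9).
R1 ← R1 − 1/3·R2.
R3 ← R3 + 31/18·R2.
R4 ← R4 − 13/20·R2.
R5 ← R5 − 1/2·R2.
R3 ← R3 / (-353/32).
R1 ← R1 − 33/16·R3.
R2 ← R2 + 87/16·R3.
R4 ← R4 − 1147/320·R3.
R5 ← R5 − 83/32·R3.
R4 ← R4 / (19317/8825).
R1 ← R1 + 853/1765·R4.
R2 ← R2 − 548/1765·R4.
R3 ← R3 + 428/5295·R4.
R5 ← R5 + 281/1059·R4.
R5 ← R5 / (-115219/173853).
R1 ← R1 + 103235/115902·R5.
R2 ← R2 − 490/423·R5.
R3 ← R3 + 115034/173853·R5.
R4 ← R4 + 965/115902·R5.
Reading off the reduced rows gives x_1 = -2/3, x_2 = -2/3, x_3 = -1/2, x_4 = 1/2, x_5 = -1.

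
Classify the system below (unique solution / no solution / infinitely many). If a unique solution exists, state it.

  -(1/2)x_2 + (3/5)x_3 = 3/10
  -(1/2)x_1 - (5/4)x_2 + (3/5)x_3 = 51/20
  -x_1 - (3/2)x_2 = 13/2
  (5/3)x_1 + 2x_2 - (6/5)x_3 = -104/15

no solution

Row-reduce:
Swap R1 and R2.
R1 ← R1 / (-1/2).
R3 ← R3 + 1·R1.
R4 ← R4 − 5/3·R1.
R2 ← R2 / (-1/2).
R1 ← R1 − 5/2·R2.
R3 ← R3 − 1·R2.
R4 ← R4 + 13/6·R2.
Swap R3 and R4.
R3 ← R3 / (-9/5).
R1 ← R1 − 9/5·R3.
R2 ← R2 + 6/5·R3.
Row 4 reduces to 0 = 2, a contradiction. The system is inconsistent.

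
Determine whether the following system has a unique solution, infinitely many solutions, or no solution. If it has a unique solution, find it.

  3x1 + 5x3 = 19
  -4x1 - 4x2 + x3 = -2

infinitely many solutions

Row-reduce:
R1 ← R1 / (3).
R2 ← R2 + 4·R1.
R2 ← R2 / (-4).
Rank is 2 with 3 unknowns, leaving x3 free.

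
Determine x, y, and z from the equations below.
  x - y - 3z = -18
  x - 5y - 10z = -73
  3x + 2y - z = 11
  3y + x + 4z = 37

x = 2, y = 5, z = 5

Row-reduce the augmented matrix:
R2 ← R2 − 1·R1.
R3 ← R3 − 3·R1.
R4 ← R4 − 1·R1.
R2 ← R2 / (-4).
R1 ← R1 + 1·R2.
R3 ← R3 − 5·R2.
R4 ← R4 − 4·R2.
R3 ← R3 / (-3/4).
R1 ← R1 + 5/4·R3.
R2 ← R2 − 7/4·R3.
R4 reduces to 0 = 0, so the extra equation is consistent.
Reading off the reduced rows gives x = 2, y = 5, z = 5.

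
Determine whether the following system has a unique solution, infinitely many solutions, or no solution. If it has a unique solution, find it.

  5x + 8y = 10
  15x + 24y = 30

Row-reduce:
R1 ← R1 / (5).
R2 ← R2 − 15·R1.
Rank is 1 with 2 unknowns, leaving y free.

infinitely many solutions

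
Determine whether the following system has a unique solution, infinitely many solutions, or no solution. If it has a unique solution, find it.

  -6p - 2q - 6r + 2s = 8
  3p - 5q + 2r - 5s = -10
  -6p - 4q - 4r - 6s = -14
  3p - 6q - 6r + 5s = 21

Row-reduce the augmented matrix:
R1 ← R1 / (-6).
R2 ← R2 − 3·R1.
R3 ← R3 + 6·R1.
R4 ← R4 − 3·R1.
R2 ← R2 / (-6).
R1 ← R1 − 1/3·R2.
R3 ← R3 + 2·R2.
R4 ← R4 + 7·R2.
R3 ← R3 / (7/3).
R1 ← R1 − 17/18·R3.
R2 ← R2 − 1/6·R3.
R4 ← R4 + 47/6·R3.
R4 ← R4 / (-82/7).
R1 ← R1 − 15/7·R4.
R2 ← R2 − 8/7·R4.
R3 ← R3 + 20/7·R4.
Reading off the reduced rows gives p = 0, q = -1, r = 0, s = 3.

p = 0, q = -1, r = 0, s = 3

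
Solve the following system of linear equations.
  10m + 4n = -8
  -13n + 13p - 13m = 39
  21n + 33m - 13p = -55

Row-reduce:
R1 ← R1 / (10).
R2 ← R2 + 13·R1.
R3 ← R3 − 33·R1.
R2 ← R2 / (-39/5).
R1 ← R1 − 2/5·R2.
R3 ← R3 − 39/5·R2.
Rank is 2 with 3 unknowns, leaving p free.

infinitely many solutions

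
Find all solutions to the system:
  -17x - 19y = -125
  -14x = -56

Row-reduce the augmented matrix:
R1 ← R1 / (-17).
R2 ← R2 + 14·R1.
R2 ← R2 / (266/17).
R1 ← R1 − 19/17·R2.
Reading off the reduced rows gives x = 4, y = 3.

x = 4, y = 3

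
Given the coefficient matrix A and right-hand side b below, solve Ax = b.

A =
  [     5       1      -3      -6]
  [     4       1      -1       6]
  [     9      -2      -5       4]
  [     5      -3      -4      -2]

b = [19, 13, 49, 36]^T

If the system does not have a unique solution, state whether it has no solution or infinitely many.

infinitely many solutions

Row-reduce:
R1 ← R1 / (5).
R2 ← R2 − 4·R1.
R3 ← R3 − 9·R1.
R4 ← R4 − 5·R1.
R2 ← R2 / (1/5).
R1 ← R1 − 1/5·R2.
R3 ← R3 + 19/5·R2.
R4 ← R4 + 4·R2.
R3 ← R3 / (27).
R1 ← R1 + 2·R3.
R2 ← R2 − 7·R3.
R4 ← R4 − 27·R3.
Rank is 3 with 4 unknowns, leaving x_4 free.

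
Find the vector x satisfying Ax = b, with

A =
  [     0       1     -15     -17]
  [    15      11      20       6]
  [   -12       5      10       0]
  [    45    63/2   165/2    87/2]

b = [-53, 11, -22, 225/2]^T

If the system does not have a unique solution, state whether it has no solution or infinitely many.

Row-reduce:
Swap R1 and R2.
R1 ← R1 / (15).
R3 ← R3 + 12·R1.
R4 ← R4 − 45·R1.
R1 ← R1 − 11/15·R2.
R3 ← R3 − 69/5·R2.
R4 ← R4 + 3/2·R2.
R3 ← R3 / (233).
R1 ← R1 − 37/3·R3.
R2 ← R2 + 15·R3.
Rank is 3 with 4 unknowns, leaving x_4 free.

infinitely many solutions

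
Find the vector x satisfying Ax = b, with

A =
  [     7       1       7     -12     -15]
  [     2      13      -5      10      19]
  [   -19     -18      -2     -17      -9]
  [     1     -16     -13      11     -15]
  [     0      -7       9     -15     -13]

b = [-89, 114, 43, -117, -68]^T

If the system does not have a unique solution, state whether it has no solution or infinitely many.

x_1 = -3, x_2 = 2, x_3 = -4, x_4 = -4, x_5 = 6

Row-reduce the augmented matrix:
R1 ← R1 / (7).
R2 ← R2 − 2·R1.
R3 ← R3 + 19·R1.
R4 ← R4 − 1·R1.
R2 ← R2 / (89/7).
R1 ← R1 − 1/7·R2.
R3 ← R3 + 107/7·R2.
R4 ← R4 + 113/7·R2.
R5 ← R5 + 7·R2.
R3 ← R3 / (764/89).
R1 ← R1 − 96/89·R3.
R2 ← R2 + 49/89·R3.
R4 ← R4 + 2037/89·R3.
R5 ← R5 − 458/89·R3.
R4 ← R4 / (-45351/764).
R1 ← R1 − 446/191·R4.
R2 ← R2 + 831/764·R4.
R3 ← R3 + 2975/764·R4.
R5 ← R5 − 4749/382·R4.
R5 ← R5 / (63667/15117).
R1 ← R1 + 58780/45351·R5.
R2 ← R2 − 18041/15117·R5.
R3 ← R3 − 7828/45351·R5.
R4 ← R4 − 31477/45351·R5.
Reading off the reduced rows gives x_1 = -3, x_2 = 2, x_3 = -4, x_4 = -4, x_5 = 6.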